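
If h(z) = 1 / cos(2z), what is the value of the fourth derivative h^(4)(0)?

80

Invert the denominator's series and multiply.
From the series, [z^4] h = 10/3; multiply by 4! = 24 to get 80.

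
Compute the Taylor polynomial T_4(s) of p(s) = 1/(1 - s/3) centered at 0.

Apply the Taylor formula c_k = f^(k)(a)/k!.

s^4/81 + s^3/27 + s^2/9 + s/3 + 1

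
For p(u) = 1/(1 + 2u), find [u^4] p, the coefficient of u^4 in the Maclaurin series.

Differentiate repeatedly and evaluate at the center.
p(0) = 1
p′(0) = -2
p′′(0) = 8
p′′′(0) = -48
p^(4)(0) = 384
So c_4 = p^(4)(0)/4! = 16.

16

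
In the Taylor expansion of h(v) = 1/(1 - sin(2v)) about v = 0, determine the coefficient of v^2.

Plug the Maclaurin series of the inner function into that of the outer and collect terms.
h(0) = 1
h′(0) = 2
h′′(0) = 8
So c_2 = h′′(0)/2! = 4.

4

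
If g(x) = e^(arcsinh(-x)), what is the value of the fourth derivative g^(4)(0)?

Compose series: expand the inner function first, then feed it into the outer expansion.
From the series, [x^4] g = -1/8; multiply by 4! = 24 to get -3.

-3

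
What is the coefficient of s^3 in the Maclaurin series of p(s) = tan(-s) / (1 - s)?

-4/3

Take the Cauchy product of the two expansions.
So c_3 = p′′′(0)/3! = -4/3.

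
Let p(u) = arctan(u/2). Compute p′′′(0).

From the series, [u^3] p = -1/24; multiply by 3! = 6 to get -1/4.

-1/4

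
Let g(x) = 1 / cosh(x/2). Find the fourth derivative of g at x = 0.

5/16

Invert the denominator's series and multiply.
From the series, [x^4] g = 5/384; multiply by 4! = 24 to get 5/16.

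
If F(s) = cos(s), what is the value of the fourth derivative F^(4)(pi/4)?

The coefficient of (s - pi/4)^4 in the expansion is sqrt(2)/48, so F^(4)(pi/4) = 4! * (sqrt(2)/48) = sqrt(2)/2.

sqrt(2)/2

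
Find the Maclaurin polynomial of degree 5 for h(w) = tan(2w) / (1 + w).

Expand each factor separately, then convolve coefficients.
[w^0] = 0;  [w^1] = 2;  [w^2] = -2;  [w^3] = 14/3;  [w^4] = -14/3;  [w^5] = 134/15.

134*w^5/15 - 14*w^4/3 + 14*w^3/3 - 2*w^2 + 2*w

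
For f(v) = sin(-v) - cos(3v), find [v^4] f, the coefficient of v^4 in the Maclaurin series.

-27/8

Combine the two series term by term.
f(0) = -1
f′(0) = -1
f′′(0) = 9
f′′′(0) = 1
f^(4)(0) = -81
The Taylor polynomial is Σ f^(k)(0)/k! · v^k.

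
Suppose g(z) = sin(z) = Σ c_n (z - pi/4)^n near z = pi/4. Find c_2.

-sqrt(2)/4

g(pi/4) = sqrt(2)/2
g′(pi/4) = sqrt(2)/2
g′′(pi/4) = -sqrt(2)/2
So c_2 = g′′(pi/4)/2! = -sqrt(2)/4.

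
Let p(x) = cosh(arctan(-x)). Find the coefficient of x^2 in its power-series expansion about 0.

Substitute the inner expansion into the outer series and collect powers.

1/2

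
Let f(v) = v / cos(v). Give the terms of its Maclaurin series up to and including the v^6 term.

Invert the denominator's series and multiply.

5*v^5/24 + v^3/2 + v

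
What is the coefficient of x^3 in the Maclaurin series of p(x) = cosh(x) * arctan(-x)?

-1/6

Take the Cauchy product of the two expansions.
p(0) = 0
p′(0) = -1
p′′(0) = 0
p′′′(0) = -1
So c_3 = p′′′(0)/3! = -1/6.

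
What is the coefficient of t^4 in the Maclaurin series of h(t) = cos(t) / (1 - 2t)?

337/24

Expand each factor separately, then convolve coefficients.
h(0) = 1
h′(0) = 2
h′′(0) = 7
h′′′(0) = 42
h^(4)(0) = 337
Then c_k = h^(k)(0)/k! gives each Taylor coefficient.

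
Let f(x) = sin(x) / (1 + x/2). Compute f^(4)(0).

-1

Write out both Maclaurin series and multiply, keeping only the needed powers.
The coefficient of x^4 in the expansion is -1/24, so f^(4)(0) = 4! * (-1/24) = -1.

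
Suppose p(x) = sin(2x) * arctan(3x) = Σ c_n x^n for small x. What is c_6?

Write out both Maclaurin series and multiply, keeping only the needed powers.
[x^0] = 0;  [x^1] = 0;  [x^2] = 6;  [x^3] = 0;  [x^4] = -22;  [x^5] = 0;  [x^6] = 110.

110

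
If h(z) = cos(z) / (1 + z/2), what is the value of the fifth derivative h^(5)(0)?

Write out both Maclaurin series and multiply, keeping only the needed powers.
From the series, [z^5] h = 1/96; multiply by 5! = 120 to get 5/4.

5/4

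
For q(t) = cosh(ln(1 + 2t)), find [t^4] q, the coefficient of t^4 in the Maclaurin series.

8

Let u equal the inner series; expand the outer function in u and truncate.
q(0) = 1
q′(0) = 0
q′′(0) = 4
q′′′(0) = -24
q^(4)(0) = 192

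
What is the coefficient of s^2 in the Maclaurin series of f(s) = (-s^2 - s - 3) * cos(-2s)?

Shift and add copies of the series according to the polynomial's terms.
f(0) = -3
f′(0) = -1
f′′(0) = 10

5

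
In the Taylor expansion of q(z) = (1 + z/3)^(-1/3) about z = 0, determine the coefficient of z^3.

-14/2187

Differentiate repeatedly and evaluate at the center.
q(0) = 1
q′(0) = -1/9
q′′(0) = 4/81
q′′′(0) = -28/729
Then c_k = q^(k)(0)/k! gives each Taylor coefficient.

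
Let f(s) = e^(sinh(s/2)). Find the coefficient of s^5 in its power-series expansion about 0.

Substitute the inner expansion into the outer series and collect powers.
f(0) = 1
f′(0) = 1/2
f′′(0) = 1/4
f′′′(0) = 1/4
f^(4)(0) = 5/16
f^(5)(0) = 3/8
So c_5 = f^(5)(0)/5! = 1/320.

1/320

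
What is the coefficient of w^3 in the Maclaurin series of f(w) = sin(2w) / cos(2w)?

8/3

Invert the denominator's series and multiply.
[w^0] = 0;  [w^1] = 2;  [w^2] = 0;  [w^3] = 8/3.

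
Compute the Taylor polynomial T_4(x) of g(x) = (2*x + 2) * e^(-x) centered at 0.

Shift and add copies of the series according to the polynomial's terms.
[x^0] = 2;  [x^1] = 0;  [x^2] = -1;  [x^3] = 2/3;  [x^4] = -1/4.

-x^4/4 + 2*x^3/3 - x^2 + 2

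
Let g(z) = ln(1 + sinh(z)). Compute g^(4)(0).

-10

Substitute the inner expansion into the outer series and collect powers.
The coefficient of z^4 in the expansion is -5/12, so g^(4)(0) = 4! * (-5/12) = -10.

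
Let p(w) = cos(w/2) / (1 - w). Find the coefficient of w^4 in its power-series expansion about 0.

337/384

Take the Cauchy product of the two expansions.
p(0) = 1
p′(0) = 1
p′′(0) = 7/4
p′′′(0) = 21/4
p^(4)(0) = 337/16
So c_4 = p^(4)(0)/4! = 337/384.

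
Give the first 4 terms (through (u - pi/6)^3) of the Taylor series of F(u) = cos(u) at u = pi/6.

(u - pi/6)^3/12 - sqrt(3)*(u - pi/6)^2/4 - (u - pi/6)/2 + sqrt(3)/2

Use the known series and substitute for the argument.
F(pi/6) = sqrt(3)/2
F′(pi/6) = -1/2
F′′(pi/6) = -sqrt(3)/2
F′′′(pi/6) = 1/2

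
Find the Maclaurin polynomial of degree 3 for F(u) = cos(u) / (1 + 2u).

Write out both Maclaurin series and multiply, keeping only the needed powers.
F(0) = 1
F′(0) = -2
F′′(0) = 7
F′′′(0) = -42
Then c_k = F^(k)(0)/k! gives each Taylor coefficient.

-7*u^3 + 7*u^2/2 - 2*u + 1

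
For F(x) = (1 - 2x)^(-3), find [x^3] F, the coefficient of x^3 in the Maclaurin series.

Compute the successive derivatives at the expansion point and divide by k!.
So c_3 = F′′′(0)/3! = 80.

80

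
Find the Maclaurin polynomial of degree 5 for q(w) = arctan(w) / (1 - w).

Multiply the two series term by term and collect like powers.
q(0) = 0
q′(0) = 1
q′′(0) = 2
q′′′(0) = 4
q^(4)(0) = 16
q^(5)(0) = 104

13*w^5/15 + 2*w^4/3 + 2*w^3/3 + w^2 + w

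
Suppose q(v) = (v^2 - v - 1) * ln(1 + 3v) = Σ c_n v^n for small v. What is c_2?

3/2

Distribute the polynomial across the series and collect like powers.
q(0) = 0
q′(0) = -3
q′′(0) = 3
So c_2 = q′′(0)/2! = 3/2.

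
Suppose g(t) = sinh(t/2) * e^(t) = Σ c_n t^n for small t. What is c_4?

Multiply the two series term by term and collect like powers.
g(0) = 0
g′(0) = 1/2
g′′(0) = 1
g′′′(0) = 13/8
g^(4)(0) = 5/2
So c_4 = g^(4)(0)/4! = 5/48.

5/48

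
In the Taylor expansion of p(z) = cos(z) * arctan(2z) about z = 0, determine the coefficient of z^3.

-11/3

Take the Cauchy product of the two expansions.
p(0) = 0
p′(0) = 2
p′′(0) = 0
p′′′(0) = -22
So c_3 = p′′′(0)/3! = -11/3.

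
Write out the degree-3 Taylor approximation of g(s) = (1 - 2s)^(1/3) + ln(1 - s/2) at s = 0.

Add the two expansions coefficient-wise.
g(0) = 1
g′(0) = -7/6
g′′(0) = -41/36
g′′′(0) = -347/108

-347*s^3/648 - 41*s^2/72 - 7*s/6 + 1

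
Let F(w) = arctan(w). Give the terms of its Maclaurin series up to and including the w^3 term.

Apply the Taylor formula c_k = f^(k)(a)/k!.
F(0) = 0
F′(0) = 1
F′′(0) = 0
F′′′(0) = -2
Then c_k = F^(k)(0)/k! gives each Taylor coefficient.

-w^3/3 + w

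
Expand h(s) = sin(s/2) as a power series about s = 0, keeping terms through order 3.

Use the known series and substitute for the argument.
h(0) = 0
h′(0) = 1/2
h′′(0) = 0
h′′′(0) = -1/8

-s^3/48 + s/2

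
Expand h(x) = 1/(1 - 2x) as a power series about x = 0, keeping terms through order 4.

h(0) = 1
h′(0) = 2
h′′(0) = 8
h′′′(0) = 48
h^(4)(0) = 384
Dividing each by k! gives the coefficients c_0, ..., c_4.

16*x^4 + 8*x^3 + 4*x^2 + 2*x + 1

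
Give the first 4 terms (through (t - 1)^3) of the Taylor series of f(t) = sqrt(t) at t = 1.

[(t - 1)^0] = 1;  [(t - 1)^1] = 1/2;  [(t - 1)^2] = -1/8;  [(t - 1)^3] = 1/16.

(t - 1)^3/16 - (t - 1)^2/8 + (t - 1)/2 + 1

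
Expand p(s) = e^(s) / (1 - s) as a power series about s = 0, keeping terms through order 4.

65*s^4/24 + 8*s^3/3 + 5*s^2/2 + 2*s + 1

Write out both Maclaurin series and multiply, keeping only the needed powers.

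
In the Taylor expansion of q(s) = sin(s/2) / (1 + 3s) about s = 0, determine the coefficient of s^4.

-215/16

Expand each factor separately, then convolve coefficients.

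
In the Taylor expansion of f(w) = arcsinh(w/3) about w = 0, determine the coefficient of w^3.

-1/162

f(0) = 0
f′(0) = 1/3
f′′(0) = 0
f′′′(0) = -1/27
The Taylor polynomial is Σ f^(k)(0)/k! · w^k.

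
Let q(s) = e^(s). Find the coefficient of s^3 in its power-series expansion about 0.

1/6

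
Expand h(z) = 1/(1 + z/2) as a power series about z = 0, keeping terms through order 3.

-z^3/8 + z^2/4 - z/2 + 1

[z^0] = 1;  [z^1] = -1/2;  [z^2] = 1/4;  [z^3] = -1/8.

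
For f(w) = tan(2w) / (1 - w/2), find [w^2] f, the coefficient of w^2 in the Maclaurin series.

1

Multiply the two series term by term and collect like powers.
So c_2 = f′′(0)/2! = 1.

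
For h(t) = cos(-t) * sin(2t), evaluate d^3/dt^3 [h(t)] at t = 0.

Expand each factor separately, then convolve coefficients.
From the series, [t^3] h = -7/3; multiply by 3! = 6 to get -14.

-14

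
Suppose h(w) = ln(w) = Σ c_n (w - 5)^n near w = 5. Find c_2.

h(5) = ln(5)
h′(5) = 1/5
h′′(5) = -1/25
So c_2 = h′′(5)/2! = -1/50.

-1/50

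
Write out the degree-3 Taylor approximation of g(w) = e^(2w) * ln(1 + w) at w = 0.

4*w^3/3 + 3*w^2/2 + w

Expand each factor separately, then convolve coefficients.
[w^0] = 0;  [w^1] = 1;  [w^2] = 3/2;  [w^3] = 4/3.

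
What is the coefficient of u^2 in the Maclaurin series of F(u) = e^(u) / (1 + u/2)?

Write out both Maclaurin series and multiply, keeping only the needed powers.
F(0) = 1
F′(0) = 1/2
F′′(0) = 1/2
So c_2 = F′′(0)/2! = 1/4.

1/4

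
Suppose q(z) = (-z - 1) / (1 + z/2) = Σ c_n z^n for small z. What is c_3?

Distribute the polynomial across the series and collect like powers.
q(0) = -1
q′(0) = -1/2
q′′(0) = 1/2
q′′′(0) = -3/4
Dividing each by k! gives the coefficients c_0, ..., c_3.

-1/8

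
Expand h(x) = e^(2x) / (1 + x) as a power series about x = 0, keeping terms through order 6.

Take the Cauchy product of the two expansions.
h(0) = 1
h′(0) = 1
h′′(0) = 2
h′′′(0) = 2
h^(4)(0) = 8
h^(5)(0) = -8
h^(6)(0) = 112
Dividing each by k! gives the coefficients c_0, ..., c_6.

7*x^6/45 - x^5/15 + x^4/3 + x^3/3 + x^2 + x + 1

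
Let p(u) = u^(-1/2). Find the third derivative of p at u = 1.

-15/8

From the series, [(u - 1)^3] p = -5/16; multiply by 3! = 6 to get -15/8.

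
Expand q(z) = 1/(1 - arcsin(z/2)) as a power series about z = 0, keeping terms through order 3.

7*z^3/48 + z^2/4 + z/2 + 1

Compose series: expand the inner function first, then feed it into the outer expansion.
q(0) = 1
q′(0) = 1/2
q′′(0) = 1/2
q′′′(0) = 7/8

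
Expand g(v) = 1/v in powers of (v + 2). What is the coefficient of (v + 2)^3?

-1/16

Use the known series and substitute for the argument.
g(-2) = -1/2
g′(-2) = -1/4
g′′(-2) = -1/4
g′′′(-2) = -3/8
So c_3 = g′′′(-2)/3! = -1/16.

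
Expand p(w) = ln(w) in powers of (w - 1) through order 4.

p(1) = 0
p′(1) = 1
p′′(1) = -1
p′′′(1) = 2
p^(4)(1) = -6

-(w - 1)^4/4 + (w - 1)^3/3 - (w - 1)^2/2 + (w - 1)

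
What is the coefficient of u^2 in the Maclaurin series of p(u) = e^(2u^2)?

2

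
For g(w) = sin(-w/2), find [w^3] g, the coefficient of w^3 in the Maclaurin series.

g(0) = 0
g′(0) = -1/2
g′′(0) = 0
g′′′(0) = 1/8
So c_3 = g′′′(0)/3! = 1/48.

1/48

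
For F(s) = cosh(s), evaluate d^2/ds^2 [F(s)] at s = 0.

1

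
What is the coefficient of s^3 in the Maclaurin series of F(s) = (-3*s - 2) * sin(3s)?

9

Multiply each power in the prefactor through the base expansion.
[s^0] = 0;  [s^1] = -6;  [s^2] = -9;  [s^3] = 9.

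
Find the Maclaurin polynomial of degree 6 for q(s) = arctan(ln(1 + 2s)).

Compose series: expand the inner function first, then feed it into the outer expansion.
q(0) = 0
q′(0) = 2
q′′(0) = -4
q′′′(0) = 0
q^(4)(0) = 96
q^(5)(0) = -704
q^(6)(0) = -1920
The Taylor polynomial is Σ q^(k)(0)/k! · s^k.

-8*s^6/3 - 88*s^5/15 + 4*s^4 - 2*s^2 + 2*s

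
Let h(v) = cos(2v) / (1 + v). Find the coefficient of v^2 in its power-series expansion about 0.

-1

Multiply the two series term by term and collect like powers.
h(0) = 1
h′(0) = -1
h′′(0) = -2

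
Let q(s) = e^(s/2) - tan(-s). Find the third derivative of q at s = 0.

17/8

Add the two expansions coefficient-wise.
From the series, [s^3] q = 17/48; multiply by 3! = 6 to get 17/8.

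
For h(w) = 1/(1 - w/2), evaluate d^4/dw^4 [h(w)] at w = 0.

3/2

From the series, [w^4] h = 1/16; multiply by 4! = 24 to get 3/2.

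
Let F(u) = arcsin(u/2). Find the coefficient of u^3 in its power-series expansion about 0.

1/48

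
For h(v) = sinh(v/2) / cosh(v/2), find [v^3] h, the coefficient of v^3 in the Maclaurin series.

Write the quotient as an unknown series and match coefficients against numerator = denominator · series.
h(0) = 0
h′(0) = 1/2
h′′(0) = 0
h′′′(0) = -1/4
So c_3 = h′′′(0)/3! = -1/24.

-1/24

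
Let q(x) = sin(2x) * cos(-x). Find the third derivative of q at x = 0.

-14

Write out both Maclaurin series and multiply, keeping only the needed powers.
The coefficient of x^3 in the expansion is -7/3, so q′′′(0) = 3! * (-7/3) = -14.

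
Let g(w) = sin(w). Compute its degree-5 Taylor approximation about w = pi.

g(pi) = 0
g′(pi) = -1
g′′(pi) = 0
g′′′(pi) = 1
g^(4)(pi) = 0
g^(5)(pi) = -1
Then c_k = g^(k)(pi)/k! gives each Taylor coefficient.

-(w - pi)^5/120 + (w - pi)^3/6 - (w - pi)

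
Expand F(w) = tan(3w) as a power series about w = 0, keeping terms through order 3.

9*w^3 + 3*w

Apply the Taylor formula c_k = f^(k)(a)/k!.
F(0) = 0
F′(0) = 3
F′′(0) = 0
F′′′(0) = 54
Then c_k = F^(k)(0)/k! gives each Taylor coefficient.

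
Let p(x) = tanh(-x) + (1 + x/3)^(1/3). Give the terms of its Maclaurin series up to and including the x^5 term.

-117988*x^5/885735 - 10*x^4/19683 + 734*x^3/2187 - x^2/81 - 8*x/9 + 1

Combine the two series term by term.
p(0) = 1
p′(0) = -8/9
p′′(0) = -2/81
p′′′(0) = 1468/729
p^(4)(0) = -80/6561
p^(5)(0) = -943904/59049
The Taylor polynomial is Σ p^(k)(0)/k! · x^k.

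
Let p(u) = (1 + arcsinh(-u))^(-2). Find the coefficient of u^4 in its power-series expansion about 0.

Let u equal the inner series; expand the outer function in u and truncate.
So c_4 = p^(4)(0)/4! = 4.

4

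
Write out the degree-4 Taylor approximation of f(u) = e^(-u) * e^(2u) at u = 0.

u^4/24 + u^3/6 + u^2/2 + u + 1

Multiply the two series term by term and collect like powers.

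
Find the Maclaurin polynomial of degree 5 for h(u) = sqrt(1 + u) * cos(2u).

181*u^5/768 + 337*u^4/384 - 15*u^3/16 - 17*u^2/8 + u/2 + 1

Multiply the two series term by term and collect like powers.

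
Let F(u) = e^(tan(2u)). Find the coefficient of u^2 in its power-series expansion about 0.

2

Compose series: expand the inner function first, then feed it into the outer expansion.
F(0) = 1
F′(0) = 2
F′′(0) = 4
So c_2 = F′′(0)/2! = 2.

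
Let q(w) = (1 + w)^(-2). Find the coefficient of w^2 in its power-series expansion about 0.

q(0) = 1
q′(0) = -2
q′′(0) = 6
So c_2 = q′′(0)/2! = 3.

3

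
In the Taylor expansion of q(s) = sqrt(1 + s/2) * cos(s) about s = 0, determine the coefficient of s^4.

337/6144

Expand each factor separately, then convolve coefficients.
q(0) = 1
q′(0) = 1/4
q′′(0) = -17/16
q′′′(0) = -45/64
q^(4)(0) = 337/256
So c_4 = q^(4)(0)/4! = 337/6144.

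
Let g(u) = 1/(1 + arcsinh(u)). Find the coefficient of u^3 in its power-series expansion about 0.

-5/6

Compose series: expand the inner function first, then feed it into the outer expansion.
g(0) = 1
g′(0) = -1
g′′(0) = 2
g′′′(0) = -5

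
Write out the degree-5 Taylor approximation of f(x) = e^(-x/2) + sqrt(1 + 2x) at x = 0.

Add the two expansions coefficient-wise.
[x^0] = 2;  [x^1] = 1/2;  [x^2] = -3/8;  [x^3] = 23/48;  [x^4] = -239/384;  [x^5] = 3359/3840.

3359*x^5/3840 - 239*x^4/384 + 23*x^3/48 - 3*x^2/8 + x/2 + 2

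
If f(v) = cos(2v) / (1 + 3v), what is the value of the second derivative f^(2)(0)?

14

Write out both Maclaurin series and multiply, keeping only the needed powers.
From the series, [v^2] f = 7; multiply by 2! = 2 to get 14.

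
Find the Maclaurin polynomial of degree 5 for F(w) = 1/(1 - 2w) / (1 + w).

Expand each factor separately, then convolve coefficients.
F(0) = 1
F′(0) = 1
F′′(0) = 6
F′′′(0) = 30
F^(4)(0) = 264
F^(5)(0) = 2520

21*w^5 + 11*w^4 + 5*w^3 + 3*w^2 + w + 1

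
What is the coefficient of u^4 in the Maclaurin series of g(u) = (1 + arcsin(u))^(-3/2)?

395/128

Compose series: expand the inner function first, then feed it into the outer expansion.
g(0) = 1
g′(0) = -3/2
g′′(0) = 15/4
g′′′(0) = -117/8
g^(4)(0) = 1185/16
The Taylor polynomial is Σ g^(k)(0)/k! · u^k.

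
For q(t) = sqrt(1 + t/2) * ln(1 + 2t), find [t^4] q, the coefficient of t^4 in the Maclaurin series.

Multiply the two series term by term and collect like powers.
q(0) = 0
q′(0) = 2
q′′(0) = -3
q′′′(0) = 101/8
q^(4)(0) = -625/8
So c_4 = q^(4)(0)/4! = -625/192.

-625/192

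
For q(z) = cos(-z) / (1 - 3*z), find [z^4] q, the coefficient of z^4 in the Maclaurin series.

Multiply the numerator's expansion by the denominator's geometric series.
So c_4 = q^(4)(0)/4! = 1837/24.

1837/24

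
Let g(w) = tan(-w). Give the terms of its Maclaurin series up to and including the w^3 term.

g(0) = 0
g′(0) = -1
g′′(0) = 0
g′′′(0) = -2

-w^3/3 - w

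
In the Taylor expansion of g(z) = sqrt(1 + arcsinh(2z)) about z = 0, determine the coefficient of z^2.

Compose series: expand the inner function first, then feed it into the outer expansion.
g(0) = 1
g′(0) = 1
g′′(0) = -1
So c_2 = g′′(0)/2! = -1/2.

-1/2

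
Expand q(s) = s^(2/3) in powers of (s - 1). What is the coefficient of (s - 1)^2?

Compute the successive derivatives at the expansion point and divide by k!.

-1/9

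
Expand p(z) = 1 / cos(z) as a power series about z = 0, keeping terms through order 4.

Write the quotient as an unknown series and match coefficients against numerator = denominator · series.
p(0) = 1
p′(0) = 0
p′′(0) = 1
p′′′(0) = 0
p^(4)(0) = 5
Then c_k = p^(k)(0)/k! gives each Taylor coefficient.

5*z^4/24 + z^2/2 + 1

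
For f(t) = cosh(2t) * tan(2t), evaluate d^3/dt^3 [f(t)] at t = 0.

40

Expand each factor separately, then convolve coefficients.
The coefficient of t^3 in the expansion is 20/3, so f′′′(0) = 3! * (20/3) = 40.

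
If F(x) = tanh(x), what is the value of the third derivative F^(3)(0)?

-2

The coefficient of x^3 in the expansion is -1/3, so F′′′(0) = 3! * (-1/3) = -2.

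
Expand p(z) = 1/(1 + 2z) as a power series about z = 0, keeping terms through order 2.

Differentiate repeatedly and evaluate at the center.

4*z^2 - 2*z + 1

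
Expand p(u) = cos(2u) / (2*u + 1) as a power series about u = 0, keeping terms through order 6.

Expand 1/(denominator) as a geometric series and multiply by the numerator's series.
p(0) = 1
p′(0) = -2
p′′(0) = 4
p′′′(0) = -24
p^(4)(0) = 208
p^(5)(0) = -2080
p^(6)(0) = 24896

1556*u^6/45 - 52*u^5/3 + 26*u^4/3 - 4*u^3 + 2*u^2 - 2*u + 1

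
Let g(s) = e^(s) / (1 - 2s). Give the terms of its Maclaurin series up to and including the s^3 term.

Take the Cauchy product of the two expansions.
g(0) = 1
g′(0) = 3
g′′(0) = 13
g′′′(0) = 79

79*s^3/6 + 13*s^2/2 + 3*s + 1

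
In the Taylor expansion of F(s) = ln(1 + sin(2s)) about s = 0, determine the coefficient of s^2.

-2

Substitute the inner expansion into the outer series and collect powers.
[s^0] = 0;  [s^1] = 2;  [s^2] = -2.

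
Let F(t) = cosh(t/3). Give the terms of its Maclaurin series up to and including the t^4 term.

t^4/1944 + t^2/18 + 1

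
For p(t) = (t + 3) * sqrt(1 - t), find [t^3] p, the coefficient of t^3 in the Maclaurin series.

Shift and add copies of the series according to the polynomial's terms.
p(0) = 3
p′(0) = -1/2
p′′(0) = -7/4
p′′′(0) = -15/8
Dividing each by k! gives the coefficients c_0, ..., c_3.

-5/16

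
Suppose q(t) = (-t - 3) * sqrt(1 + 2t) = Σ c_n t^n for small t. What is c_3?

Shift and add copies of the series according to the polynomial's terms.
q(0) = -3
q′(0) = -4
q′′(0) = 1
q′′′(0) = -6
So c_3 = q′′′(0)/3! = -1.

-1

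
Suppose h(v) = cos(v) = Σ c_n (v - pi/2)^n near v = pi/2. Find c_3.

Compute the successive derivatives at the expansion point and divide by k!.
h(pi/2) = 0
h′(pi/2) = -1
h′′(pi/2) = 0
h′′′(pi/2) = 1
The Taylor polynomial is Σ h^(k)(pi/2)/k! · (v - pi/2)^k.

1/6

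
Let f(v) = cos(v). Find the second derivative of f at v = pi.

1

The coefficient of (v - pi)^2 in the expansion is 1/2, so f′′(pi) = 2! * (1/2) = 1.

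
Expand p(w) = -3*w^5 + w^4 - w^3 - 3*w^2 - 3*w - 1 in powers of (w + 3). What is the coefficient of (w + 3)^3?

-283

p(-3) = 818
p′(-3) = -1335
p′′(-3) = 1740
p′′′(-3) = -1698
So c_3 = p′′′(-3)/3! = -283.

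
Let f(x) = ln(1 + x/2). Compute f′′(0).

The coefficient of x^2 in the expansion is -1/8, so f′′(0) = 2! * (-1/8) = -1/4.

-1/4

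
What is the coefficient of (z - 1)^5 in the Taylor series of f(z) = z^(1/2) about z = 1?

7/256

c_5 = f^(5)(1)/5! = 7/256.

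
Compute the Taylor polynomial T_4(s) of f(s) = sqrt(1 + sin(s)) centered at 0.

s^4/384 - s^3/48 - s^2/8 + s/2 + 1

Compose series: expand the inner function first, then feed it into the outer expansion.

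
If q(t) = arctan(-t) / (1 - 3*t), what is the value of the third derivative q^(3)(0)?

-52

Multiply the numerator's expansion by the denominator's geometric series.
From the series, [t^3] q = -26/3; multiply by 3! = 6 to get -52.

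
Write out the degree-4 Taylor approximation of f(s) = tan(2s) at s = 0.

f(0) = 0
f′(0) = 2
f′′(0) = 0
f′′′(0) = 16
f^(4)(0) = 0
Then c_k = f^(k)(0)/k! gives each Taylor coefficient.

8*s^3/3 + 2*s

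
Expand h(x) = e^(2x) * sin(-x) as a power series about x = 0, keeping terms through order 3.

Write out both Maclaurin series and multiply, keeping only the needed powers.

-11*x^3/6 - 2*x^2 - x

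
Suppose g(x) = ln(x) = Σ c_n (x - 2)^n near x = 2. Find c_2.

-1/8

c_2 = g′′(2)/2! = -1/8.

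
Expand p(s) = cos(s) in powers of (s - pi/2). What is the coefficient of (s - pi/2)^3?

Compute the successive derivatives at the expansion point and divide by k!.
p(pi/2) = 0
p′(pi/2) = -1
p′′(pi/2) = 0
p′′′(pi/2) = 1

1/6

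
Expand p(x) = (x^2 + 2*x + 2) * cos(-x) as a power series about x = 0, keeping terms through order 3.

-x^3 + 2*x + 2

Multiply each power in the prefactor through the base expansion.
p(0) = 2
p′(0) = 2
p′′(0) = 0
p′′′(0) = -6
The Taylor polynomial is Σ p^(k)(0)/k! · x^k.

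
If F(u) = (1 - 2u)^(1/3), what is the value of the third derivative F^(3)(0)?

-80/27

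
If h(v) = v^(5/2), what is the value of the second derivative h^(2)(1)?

From the series, [(v - 1)^2] h = 15/8; multiply by 2! = 2 to get 15/4.

15/4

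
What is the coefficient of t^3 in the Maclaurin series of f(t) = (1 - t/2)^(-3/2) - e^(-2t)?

Combine the two series term by term.
So c_3 = f′′′(0)/3! = 617/384.

617/384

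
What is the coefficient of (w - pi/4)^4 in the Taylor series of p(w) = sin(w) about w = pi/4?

p(pi/4) = sqrt(2)/2
p′(pi/4) = sqrt(2)/2
p′′(pi/4) = -sqrt(2)/2
p′′′(pi/4) = -sqrt(2)/2
p^(4)(pi/4) = sqrt(2)/2

sqrt(2)/48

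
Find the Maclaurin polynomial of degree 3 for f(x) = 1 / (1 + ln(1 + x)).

Expand as Σ (-1)^k u^k with u equal to the inner function's series.

-7*x^3/3 + 3*x^2/2 - x + 1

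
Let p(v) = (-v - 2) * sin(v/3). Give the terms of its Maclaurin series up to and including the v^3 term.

Shift and add copies of the series according to the polynomial's terms.

v^3/81 - v^2/3 - 2*v/3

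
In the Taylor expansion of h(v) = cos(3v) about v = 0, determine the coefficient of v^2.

-9/2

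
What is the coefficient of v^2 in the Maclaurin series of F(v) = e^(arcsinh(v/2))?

1/8

Plug the Maclaurin series of the inner function into that of the outer and collect terms.
F(0) = 1
F′(0) = 1/2
F′′(0) = 1/4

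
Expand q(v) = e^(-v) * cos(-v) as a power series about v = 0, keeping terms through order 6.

Multiply the two series term by term and collect like powers.
[v^0] = 1;  [v^1] = -1;  [v^2] = 0;  [v^3] = 1/3;  [v^4] = -1/6;  [v^5] = 1/30;  [v^6] = 0.

v^5/30 - v^4/6 + v^3/3 - v + 1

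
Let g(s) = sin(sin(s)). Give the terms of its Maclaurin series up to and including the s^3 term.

-s^3/3 + s

Substitute the inner expansion into the outer series and collect powers.
[s^0] = 0;  [s^1] = 1;  [s^2] = 0;  [s^3] = -1/3.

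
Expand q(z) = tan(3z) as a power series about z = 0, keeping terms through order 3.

9*z^3 + 3*z

Compute the successive derivatives at the expansion point and divide by k!.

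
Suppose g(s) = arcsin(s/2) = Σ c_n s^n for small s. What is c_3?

[s^0] = 0;  [s^1] = 1/2;  [s^2] = 0;  [s^3] = 1/48.

1/48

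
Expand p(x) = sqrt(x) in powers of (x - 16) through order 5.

7*(x - 16)^5/67108864 - 5*(x - 16)^4/2097152 + (x - 16)^3/16384 - (x - 16)^2/512 + (x - 16)/8 + 4

p(16) = 4
p′(16) = 1/8
p′′(16) = -1/256
p′′′(16) = 3/8192
p^(4)(16) = -15/262144
p^(5)(16) = 105/8388608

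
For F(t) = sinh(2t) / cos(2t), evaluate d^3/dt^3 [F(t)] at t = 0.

32

Invert the denominator's series and multiply.
The coefficient of t^3 in the expansion is 16/3, so F′′′(0) = 3! * (16/3) = 32.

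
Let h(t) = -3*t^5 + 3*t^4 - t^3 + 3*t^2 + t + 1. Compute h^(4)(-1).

432

The coefficient of (t + 1)^4 in the expansion is 18, so h^(4)(-1) = 4! * (18) = 432.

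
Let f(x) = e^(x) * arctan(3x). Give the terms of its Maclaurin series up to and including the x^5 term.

Multiply the two series term by term and collect like powers.

1769*x^5/40 - 17*x^4/2 - 15*x^3/2 + 3*x^2 + 3*x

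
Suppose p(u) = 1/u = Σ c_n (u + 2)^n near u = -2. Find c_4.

p(-2) = -1/2
p′(-2) = -1/4
p′′(-2) = -1/4
p′′′(-2) = -3/8
p^(4)(-2) = -3/4
The Taylor polynomial is Σ p^(k)(-2)/k! · (u + 2)^k.

-1/32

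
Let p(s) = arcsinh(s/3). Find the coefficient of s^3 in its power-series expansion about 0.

Use the known series and substitute for the argument.
So c_3 = p′′′(0)/3! = -1/162.

-1/162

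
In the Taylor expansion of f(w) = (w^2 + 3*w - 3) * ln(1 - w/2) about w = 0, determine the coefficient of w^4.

Distribute the polynomial across the series and collect like powers.
f(0) = 0
f′(0) = 3/2
f′′(0) = -9/4
f′′′(0) = -9/2
f^(4)(0) = -39/8
The Taylor polynomial is Σ f^(k)(0)/k! · w^k.

-13/64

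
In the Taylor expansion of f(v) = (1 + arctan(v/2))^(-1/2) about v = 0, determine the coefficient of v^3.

-7/384

Let u equal the inner series; expand the outer function in u and truncate.
f(0) = 1
f′(0) = -1/4
f′′(0) = 3/16
f′′′(0) = -7/64
So c_3 = f′′′(0)/3! = -7/384.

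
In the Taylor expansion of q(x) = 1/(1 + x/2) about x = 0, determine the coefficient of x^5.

-1/32

[x^0] = 1;  [x^1] = -1/2;  [x^2] = 1/4;  [x^3] = -1/8;  [x^4] = 1/16;  [x^5] = -1/32.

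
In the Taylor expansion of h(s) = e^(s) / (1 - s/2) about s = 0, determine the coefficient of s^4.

Take the Cauchy product of the two expansions.
h(0) = 1
h′(0) = 3/2
h′′(0) = 5/2
h′′′(0) = 19/4
h^(4)(0) = 21/2
Dividing each by k! gives the coefficients c_0, ..., c_4.

7/16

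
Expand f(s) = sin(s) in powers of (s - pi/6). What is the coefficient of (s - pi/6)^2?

[(s - pi/6)^0] = 1/2;  [(s - pi/6)^1] = sqrt(3)/2;  [(s - pi/6)^2] = -1/4.

-1/4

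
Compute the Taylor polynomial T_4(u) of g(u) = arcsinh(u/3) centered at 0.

-u^3/162 + u/3

Use the known series and substitute for the argument.
[u^0] = 0;  [u^1] = 1/3;  [u^2] = 0;  [u^3] = -1/162;  [u^4] = 0.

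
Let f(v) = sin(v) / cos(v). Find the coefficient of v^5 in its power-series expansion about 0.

2/15

Divide the numerator series by the denominator series (power-series long division).
So c_5 = f^(5)(0)/5! = 2/15.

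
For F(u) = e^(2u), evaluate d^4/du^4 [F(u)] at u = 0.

16

Use the known series and substitute for the argument.
The coefficient of u^4 in the expansion is 2/3, so F^(4)(0) = 4! * (2/3) = 16.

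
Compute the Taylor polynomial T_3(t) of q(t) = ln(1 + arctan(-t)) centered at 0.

-t^2/2 - t

Plug the Maclaurin series of the inner function into that of the outer and collect terms.
q(0) = 0
q′(0) = -1
q′′(0) = -1
q′′′(0) = 0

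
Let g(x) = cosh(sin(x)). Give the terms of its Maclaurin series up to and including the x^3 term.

Let u equal the inner series; expand the outer function in u and truncate.
g(0) = 1
g′(0) = 0
g′′(0) = 1
g′′′(0) = 0

x^2/2 + 1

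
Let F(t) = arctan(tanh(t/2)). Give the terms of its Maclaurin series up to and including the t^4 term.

-t^3/12 + t/2

Compose series: expand the inner function first, then feed it into the outer expansion.
F(0) = 0
F′(0) = 1/2
F′′(0) = 0
F′′′(0) = -1/2
F^(4)(0) = 0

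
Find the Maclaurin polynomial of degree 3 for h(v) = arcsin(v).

Use the known series and substitute for the argument.
h(0) = 0
h′(0) = 1
h′′(0) = 0
h′′′(0) = 1

v^3/6 + v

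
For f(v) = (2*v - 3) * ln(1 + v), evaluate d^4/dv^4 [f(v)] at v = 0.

Shift and add copies of the series according to the polynomial's terms.
The coefficient of v^4 in the expansion is 17/12, so f^(4)(0) = 4! * (17/12) = 34.

34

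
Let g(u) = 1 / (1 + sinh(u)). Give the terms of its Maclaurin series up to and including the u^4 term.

Write 1/(1+u) = 1 - u + u^2 - u^3 + ... and substitute the series for u.
g(0) = 1
g′(0) = -1
g′′(0) = 2
g′′′(0) = -7
g^(4)(0) = 32
Dividing each by k! gives the coefficients c_0, ..., c_4.

4*u^4/3 - 7*u^3/6 + u^2 - u + 1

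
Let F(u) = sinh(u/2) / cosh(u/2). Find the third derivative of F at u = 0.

Divide the numerator series by the denominator series (power-series long division).
From the series, [u^3] F = -1/24; multiply by 3! = 6 to get -1/4.

-1/4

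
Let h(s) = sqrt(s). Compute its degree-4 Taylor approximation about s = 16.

-5*(s - 16)^4/2097152 + (s - 16)^3/16384 - (s - 16)^2/512 + (s - 16)/8 + 4

Use the known series and substitute for the argument.
h(16) = 4
h′(16) = 1/8
h′′(16) = -1/256
h′′′(16) = 3/8192
h^(4)(16) = -15/262144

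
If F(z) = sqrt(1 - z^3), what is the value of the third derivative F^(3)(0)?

The coefficient of z^3 in the expansion is -1/2, so F′′′(0) = 3! * (-1/2) = -3.

-3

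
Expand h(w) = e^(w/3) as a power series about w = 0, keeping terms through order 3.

[w^0] = 1;  [w^1] = 1/3;  [w^2] = 1/18;  [w^3] = 1/162.

w^3/162 + w^2/18 + w/3 + 1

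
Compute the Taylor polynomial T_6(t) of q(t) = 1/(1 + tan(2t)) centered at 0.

7808*t^6/45 - 1024*t^5/15 + 80*t^4/3 - 32*t^3/3 + 4*t^2 - 2*t + 1

Substitute the inner expansion into the outer series and collect powers.
q(0) = 1
q′(0) = -2
q′′(0) = 8
q′′′(0) = -64
q^(4)(0) = 640
q^(5)(0) = -8192
q^(6)(0) = 124928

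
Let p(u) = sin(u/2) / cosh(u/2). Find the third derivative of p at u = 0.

Divide the numerator series by the denominator series (power-series long division).
From the series, [u^3] p = -1/12; multiply by 3! = 6 to get -1/2.

-1/2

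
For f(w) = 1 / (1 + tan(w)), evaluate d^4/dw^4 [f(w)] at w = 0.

40

Use the geometric series for the reciprocal, then substitute.
From the series, [w^4] f = 5/3; multiply by 4! = 24 to get 40.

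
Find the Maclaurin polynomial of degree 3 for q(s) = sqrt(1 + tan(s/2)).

Compose series: expand the inner function first, then feed it into the outer expansion.
[s^0] = 1;  [s^1] = 1/4;  [s^2] = -1/32;  [s^3] = 11/384.

11*s^3/384 - s^2/32 + s/4 + 1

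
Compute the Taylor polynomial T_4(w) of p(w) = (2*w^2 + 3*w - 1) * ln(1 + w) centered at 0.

Multiply each power in the prefactor through the base expansion.
[w^0] = 0;  [w^1] = -1;  [w^2] = 7/2;  [w^3] = 1/6;  [w^4] = 1/4.

w^4/4 + w^3/6 + 7*w^2/2 - w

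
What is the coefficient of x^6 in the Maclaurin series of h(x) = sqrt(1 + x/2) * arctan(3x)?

Take the Cauchy product of the two expansions.
So c_6 = h^(6)(0)/6! = 494889/40960.

494889/40960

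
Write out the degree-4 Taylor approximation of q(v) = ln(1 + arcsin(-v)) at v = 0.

Compose series: expand the inner function first, then feed it into the outer expansion.
[v^0] = 0;  [v^1] = -1;  [v^2] = -1/2;  [v^3] = -1/2;  [v^4] = -5/12.

-5*v^4/12 - v^3/2 - v^2/2 - v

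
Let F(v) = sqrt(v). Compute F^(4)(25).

The coefficient of (v - 25)^4 in the expansion is -1/2000000, so F^(4)(25) = 4! * (-1/2000000) = -3/250000.

-3/250000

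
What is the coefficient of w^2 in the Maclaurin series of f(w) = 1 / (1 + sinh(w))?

Expand as Σ (-1)^k u^k with u equal to the inner function's series.
[w^0] = 1;  [w^1] = -1;  [w^2] = 1.

1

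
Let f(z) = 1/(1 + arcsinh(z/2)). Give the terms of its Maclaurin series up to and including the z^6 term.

23*z^6/2880 - 23*z^5/1280 + z^4/24 - 5*z^3/48 + z^2/4 - z/2 + 1

Plug the Maclaurin series of the inner function into that of the outer and collect terms.
f(0) = 1
f′(0) = -1/2
f′′(0) = 1/2
f′′′(0) = -5/8
f^(4)(0) = 1
f^(5)(0) = -69/32
f^(6)(0) = 23/4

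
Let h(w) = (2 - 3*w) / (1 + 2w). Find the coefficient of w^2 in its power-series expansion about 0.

14

Multiply each power in the prefactor through the base expansion.
h(0) = 2
h′(0) = -7
h′′(0) = 28
So c_2 = h′′(0)/2! = 14.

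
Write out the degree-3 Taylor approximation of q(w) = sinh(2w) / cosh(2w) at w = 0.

-8*w^3/3 + 2*w

Divide the numerator series by the denominator series (power-series long division).
q(0) = 0
q′(0) = 2
q′′(0) = 0
q′′′(0) = -16
The Taylor polynomial is Σ q^(k)(0)/k! · w^k.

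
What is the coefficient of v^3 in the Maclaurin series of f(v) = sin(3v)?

-9/2

c_3 = f′′′(0)/3! = -9/2.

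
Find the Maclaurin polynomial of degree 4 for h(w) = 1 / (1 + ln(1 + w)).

11*w^4/3 - 7*w^3/3 + 3*w^2/2 - w + 1

Expand as Σ (-1)^k u^k with u equal to the inner function's series.
h(0) = 1
h′(0) = -1
h′′(0) = 3
h′′′(0) = -14
h^(4)(0) = 88
Dividing each by k! gives the coefficients c_0, ..., c_4.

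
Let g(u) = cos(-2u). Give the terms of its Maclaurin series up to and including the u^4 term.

2*u^4/3 - 2*u^2 + 1

g(0) = 1
g′(0) = 0
g′′(0) = -4
g′′′(0) = 0
g^(4)(0) = 16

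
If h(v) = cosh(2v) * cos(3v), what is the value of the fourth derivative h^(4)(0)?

-119

Expand each factor separately, then convolve coefficients.
From the series, [v^4] h = -119/24; multiply by 4! = 24 to get -119.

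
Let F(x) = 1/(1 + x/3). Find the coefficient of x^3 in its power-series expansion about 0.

-1/27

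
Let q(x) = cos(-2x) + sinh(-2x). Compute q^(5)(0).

-32

Add the two expansions coefficient-wise.
The coefficient of x^5 in the expansion is -4/15, so q^(5)(0) = 5! * (-4/15) = -32.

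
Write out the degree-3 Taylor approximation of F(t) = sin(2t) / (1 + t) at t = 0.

Take the Cauchy product of the two expansions.

2*t^3/3 - 2*t^2 + 2*t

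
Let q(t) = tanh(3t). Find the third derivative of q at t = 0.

-54

Use the known series and substitute for the argument.
From the series, [t^3] q = -9; multiply by 3! = 6 to get -54.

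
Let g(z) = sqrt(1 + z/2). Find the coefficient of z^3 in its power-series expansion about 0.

1/128

Compute the successive derivatives at the expansion point and divide by k!.
g(0) = 1
g′(0) = 1/4
g′′(0) = -1/16
g′′′(0) = 3/64
So c_3 = g′′′(0)/3! = 1/128.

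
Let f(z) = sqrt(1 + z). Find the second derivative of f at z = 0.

-1/4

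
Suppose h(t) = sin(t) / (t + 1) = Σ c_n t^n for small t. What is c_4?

Multiply the numerator's expansion by the denominator's geometric series.
[t^0] = 0;  [t^1] = 1;  [t^2] = -1;  [t^3] = 5/6;  [t^4] = -5/6.

-5/6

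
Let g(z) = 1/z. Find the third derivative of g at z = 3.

-2/27

The coefficient of (z - 3)^3 in the expansion is -1/81, so g′′′(3) = 3! * (-1/81) = -2/27.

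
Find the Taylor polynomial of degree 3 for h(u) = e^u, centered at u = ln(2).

Apply the Taylor formula c_k = f^(k)(a)/k!.
h(ln(2)) = 2
h′(ln(2)) = 2
h′′(ln(2)) = 2
h′′′(ln(2)) = 2
The Taylor polynomial is Σ h^(k)(ln(2))/k! · (u - ln(2))^k.

(u - ln(2))^3/3 + (u - ln(2))^2 + 2*(u - ln(2)) + 2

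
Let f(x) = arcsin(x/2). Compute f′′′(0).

Use the known series and substitute for the argument.
The coefficient of x^3 in the expansion is 1/48, so f′′′(0) = 3! * (1/48) = 1/8.

1/8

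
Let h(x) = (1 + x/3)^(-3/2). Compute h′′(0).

5/12

Differentiate repeatedly and evaluate at the center.
From the series, [x^2] h = 5/24; multiply by 2! = 2 to get 5/12.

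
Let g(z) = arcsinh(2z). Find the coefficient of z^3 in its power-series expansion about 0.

-4/3

g(0) = 0
g′(0) = 2
g′′(0) = 0
g′′′(0) = -8
Then c_k = g^(k)(0)/k! gives each Taylor coefficient.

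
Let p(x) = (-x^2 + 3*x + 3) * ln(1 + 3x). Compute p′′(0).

-9

Distribute the polynomial across the series and collect like powers.
The coefficient of x^2 in the expansion is -9/2, so p′′(0) = 2! * (-9/2) = -9.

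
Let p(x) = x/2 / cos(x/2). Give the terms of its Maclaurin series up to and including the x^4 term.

Divide the numerator series by the denominator series (power-series long division).
[x^0] = 0;  [x^1] = 1/2;  [x^2] = 0;  [x^3] = 1/16;  [x^4] = 0.

x^3/16 + x/2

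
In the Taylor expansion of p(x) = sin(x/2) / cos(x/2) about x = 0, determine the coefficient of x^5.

1/240

Write the quotient as an unknown series and match coefficients against numerator = denominator · series.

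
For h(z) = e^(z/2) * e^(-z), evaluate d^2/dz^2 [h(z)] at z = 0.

1/4

Take the Cauchy product of the two expansions.
The coefficient of z^2 in the expansion is 1/8, so h′′(0) = 2! * (1/8) = 1/4.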